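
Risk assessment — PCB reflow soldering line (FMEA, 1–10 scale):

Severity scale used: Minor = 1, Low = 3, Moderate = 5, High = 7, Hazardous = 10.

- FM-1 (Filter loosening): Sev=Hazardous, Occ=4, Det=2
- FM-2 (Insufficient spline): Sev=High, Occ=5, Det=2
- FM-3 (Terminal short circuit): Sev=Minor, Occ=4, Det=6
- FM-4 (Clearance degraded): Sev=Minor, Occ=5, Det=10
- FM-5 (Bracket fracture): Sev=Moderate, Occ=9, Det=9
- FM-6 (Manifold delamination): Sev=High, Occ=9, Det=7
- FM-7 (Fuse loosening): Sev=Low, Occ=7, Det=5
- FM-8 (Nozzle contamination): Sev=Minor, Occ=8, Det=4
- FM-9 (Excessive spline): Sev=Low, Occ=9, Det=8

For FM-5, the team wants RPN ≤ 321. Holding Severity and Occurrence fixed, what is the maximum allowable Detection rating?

7

FM-5: S=5, O=9, D=9 → current RPN = 405.
Fixed product = 45. Need 45 × D ≤ 321, so D ≤ 321/45 = 7.13.
Maximum integer Detection rating = 7 (gives RPN 315; D=8 would give 360 > 321).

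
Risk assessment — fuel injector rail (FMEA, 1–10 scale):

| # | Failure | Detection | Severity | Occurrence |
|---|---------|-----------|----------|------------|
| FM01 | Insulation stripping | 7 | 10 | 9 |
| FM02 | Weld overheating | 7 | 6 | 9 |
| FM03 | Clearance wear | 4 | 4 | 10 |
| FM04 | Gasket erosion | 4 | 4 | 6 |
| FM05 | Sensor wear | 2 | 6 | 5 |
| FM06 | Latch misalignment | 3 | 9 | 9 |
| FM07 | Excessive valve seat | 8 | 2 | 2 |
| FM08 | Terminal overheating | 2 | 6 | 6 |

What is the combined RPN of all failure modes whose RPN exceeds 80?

RPN = Severity × Occurrence × Detection:
  FM01: 10 × 9 × 7 = 630
  FM02: 6 × 9 × 7 = 378
  FM03: 4 × 10 × 4 = 160
  FM04: 4 × 6 × 4 = 96
  FM05: 6 × 5 × 2 = 60
  FM06: 9 × 9 × 3 = 243
  FM07: 2 × 2 × 8 = 32
  FM08: 6 × 6 × 2 = 72
RPN > 80: FM01 (630), FM02 (378), FM03 (160), FM04 (96), FM06 (243).
Sum: 630 + 378 + 160 + 96 + 243 = 1507.

1507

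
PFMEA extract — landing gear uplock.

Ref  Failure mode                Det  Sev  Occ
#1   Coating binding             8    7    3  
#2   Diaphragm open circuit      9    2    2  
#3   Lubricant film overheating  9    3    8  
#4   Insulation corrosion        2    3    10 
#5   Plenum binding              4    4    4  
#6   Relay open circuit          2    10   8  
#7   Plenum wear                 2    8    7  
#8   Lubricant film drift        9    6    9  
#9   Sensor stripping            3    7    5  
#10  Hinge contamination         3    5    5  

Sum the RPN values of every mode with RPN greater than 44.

1446

RPN = Severity × Occurrence × Detection:
  #1: 7 × 3 × 8 = 168
  #2: 2 × 2 × 9 = 36
  #3: 3 × 8 × 9 = 216
  #4: 3 × 10 × 2 = 60
  #5: 4 × 4 × 4 = 64
  #6: 10 × 8 × 2 = 160
  #7: 8 × 7 × 2 = 112
  #8: 6 × 9 × 9 = 486
  #9: 7 × 5 × 3 = 105
  #10: 5 × 5 × 3 = 75
RPN > 44: #1 (168), #3 (216), #4 (60), #5 (64), #6 (160), #7 (112), #8 (486), #9 (105), #10 (75).
Sum: 168 + 216 + 60 + 64 + 160 + 112 + 486 + 105 + 75 = 1446.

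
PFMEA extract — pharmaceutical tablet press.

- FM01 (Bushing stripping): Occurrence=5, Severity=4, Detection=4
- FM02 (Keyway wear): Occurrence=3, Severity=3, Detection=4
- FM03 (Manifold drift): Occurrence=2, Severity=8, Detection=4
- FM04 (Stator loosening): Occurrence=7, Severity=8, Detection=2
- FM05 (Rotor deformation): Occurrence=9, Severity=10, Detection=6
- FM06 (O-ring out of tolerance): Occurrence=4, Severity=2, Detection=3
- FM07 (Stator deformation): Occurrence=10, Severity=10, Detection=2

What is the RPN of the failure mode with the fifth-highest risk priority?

RPN = Severity × Occurrence × Detection:
  FM01: 4 × 5 × 4 = 80
  FM02: 3 × 3 × 4 = 36
  FM03: 8 × 2 × 4 = 64
  FM04: 8 × 7 × 2 = 112
  FM05: 10 × 9 × 6 = 540
  FM06: 2 × 4 × 3 = 24
  FM07: 10 × 10 × 2 = 200
Sorted descending: 540, 200, 112, 80, 64, 36, 24.
The fifth-highest RPN is 64 (FM03).

64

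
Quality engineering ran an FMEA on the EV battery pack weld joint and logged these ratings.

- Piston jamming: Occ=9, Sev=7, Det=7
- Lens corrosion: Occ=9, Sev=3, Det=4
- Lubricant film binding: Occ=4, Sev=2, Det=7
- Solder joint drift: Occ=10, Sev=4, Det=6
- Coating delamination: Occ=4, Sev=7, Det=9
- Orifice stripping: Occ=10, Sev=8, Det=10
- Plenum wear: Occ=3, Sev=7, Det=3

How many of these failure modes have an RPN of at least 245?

RPN = Severity × Occurrence × Detection:
  Piston jamming: 7 × 9 × 7 = 441
  Lens corrosion: 3 × 9 × 4 = 108
  Lubricant film binding: 2 × 4 × 7 = 56
  Solder joint drift: 4 × 10 × 6 = 240
  Coating delamination: 7 × 4 × 9 = 252
  Orifice stripping: 8 × 10 × 10 = 800
  Plenum wear: 7 × 3 × 3 = 63
Modes with RPN ≥ 245: Piston jamming (441), Coating delamination (252), Orifice stripping (800) → 3.

3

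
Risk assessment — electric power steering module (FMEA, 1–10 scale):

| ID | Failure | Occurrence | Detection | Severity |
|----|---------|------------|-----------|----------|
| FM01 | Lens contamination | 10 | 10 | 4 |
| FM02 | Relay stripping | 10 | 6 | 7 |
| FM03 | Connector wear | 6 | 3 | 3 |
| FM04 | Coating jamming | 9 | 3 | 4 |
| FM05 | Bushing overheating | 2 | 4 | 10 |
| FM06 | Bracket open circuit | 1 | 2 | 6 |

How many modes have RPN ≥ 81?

3

RPN = Severity × Occurrence × Detection:
  FM01: 4 × 10 × 10 = 400
  FM02: 7 × 10 × 6 = 420
  FM03: 3 × 6 × 3 = 54
  FM04: 4 × 9 × 3 = 108
  FM05: 10 × 2 × 4 = 80
  FM06: 6 × 1 × 2 = 12
Modes with RPN ≥ 81: FM01 (400), FM02 (420), FM04 (108) → 3.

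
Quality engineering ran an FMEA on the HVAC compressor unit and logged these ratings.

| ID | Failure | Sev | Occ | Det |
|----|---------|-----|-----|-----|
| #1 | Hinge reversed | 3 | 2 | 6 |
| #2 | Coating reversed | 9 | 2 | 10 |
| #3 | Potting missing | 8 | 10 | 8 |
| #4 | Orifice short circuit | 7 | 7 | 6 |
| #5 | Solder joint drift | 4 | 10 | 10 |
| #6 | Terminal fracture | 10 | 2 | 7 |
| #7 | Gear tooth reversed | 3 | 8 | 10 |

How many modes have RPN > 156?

5

RPN = Severity × Occurrence × Detection:
  #1: 3 × 2 × 6 = 36
  #2: 9 × 2 × 10 = 180
  #3: 8 × 10 × 8 = 640
  #4: 7 × 7 × 6 = 294
  #5: 4 × 10 × 10 = 400
  #6: 10 × 2 × 7 = 140
  #7: 3 × 8 × 10 = 240
Modes with RPN > 156: #2 (180), #3 (640), #4 (294), #5 (400), #7 (240) → 5.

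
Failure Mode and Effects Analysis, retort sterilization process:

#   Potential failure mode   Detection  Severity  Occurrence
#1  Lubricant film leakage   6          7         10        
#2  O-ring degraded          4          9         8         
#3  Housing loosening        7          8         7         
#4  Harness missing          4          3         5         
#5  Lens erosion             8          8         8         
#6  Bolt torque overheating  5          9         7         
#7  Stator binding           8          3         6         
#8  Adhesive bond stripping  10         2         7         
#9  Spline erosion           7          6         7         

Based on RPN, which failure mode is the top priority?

#5

RPN = Severity × Occurrence × Detection:
  #1: 7 × 10 × 6 = 420
  #2: 9 × 8 × 4 = 288
  #3: 8 × 7 × 7 = 392
  #4: 3 × 5 × 4 = 60
  #5: 8 × 8 × 8 = 512
  #6: 9 × 7 × 5 = 315
  #7: 3 × 6 × 8 = 144
  #8: 2 × 7 × 10 = 140
  #9: 6 × 7 × 7 = 294
Highest RPN is 512 → #5.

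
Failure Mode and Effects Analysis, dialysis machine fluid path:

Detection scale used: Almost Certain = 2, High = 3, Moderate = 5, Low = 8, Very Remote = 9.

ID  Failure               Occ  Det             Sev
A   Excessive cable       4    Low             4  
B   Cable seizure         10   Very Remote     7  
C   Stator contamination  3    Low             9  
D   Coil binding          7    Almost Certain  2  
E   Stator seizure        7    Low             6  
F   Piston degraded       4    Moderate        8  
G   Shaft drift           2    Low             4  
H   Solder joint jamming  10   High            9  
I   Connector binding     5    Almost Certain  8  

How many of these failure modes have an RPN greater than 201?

RPN = Severity × Occurrence × Detection:
  A: 4 × 4 × 8 = 128
  B: 7 × 10 × 9 = 630
  C: 9 × 3 × 8 = 216
  D: 2 × 7 × 2 = 28
  E: 6 × 7 × 8 = 336
  F: 8 × 4 × 5 = 160
  G: 4 × 2 × 8 = 64
  H: 9 × 10 × 3 = 270
  I: 8 × 5 × 2 = 80
Modes with RPN > 201: B (630), C (216), E (336), H (270) → 4.

4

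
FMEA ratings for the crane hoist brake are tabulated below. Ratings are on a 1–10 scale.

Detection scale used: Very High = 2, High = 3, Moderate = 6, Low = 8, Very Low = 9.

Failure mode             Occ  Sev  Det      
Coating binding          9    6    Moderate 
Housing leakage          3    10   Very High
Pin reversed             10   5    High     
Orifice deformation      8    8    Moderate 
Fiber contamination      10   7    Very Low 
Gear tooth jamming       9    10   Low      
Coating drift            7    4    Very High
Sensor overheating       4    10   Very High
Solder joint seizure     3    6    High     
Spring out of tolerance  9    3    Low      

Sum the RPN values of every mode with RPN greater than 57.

RPN = Severity × Occurrence × Detection:
  Coating binding: 6 × 9 × 6 = 324
  Housing leakage: 10 × 3 × 2 = 60
  Pin reversed: 5 × 10 × 3 = 150
  Orifice deformation: 8 × 8 × 6 = 384
  Fiber contamination: 7 × 10 × 9 = 630
  Gear tooth jamming: 10 × 9 × 8 = 720
  Coating drift: 4 × 7 × 2 = 56
  Sensor overheating: 10 × 4 × 2 = 80
  Solder joint seizure: 6 × 3 × 3 = 54
  Spring out of tolerance: 3 × 9 × 8 = 216
RPN > 57: Coating binding (324), Housing leakage (60), Pin reversed (150), Orifice deformation (384), Fiber contamination (630), Gear tooth jamming (720), Sensor overheating (80), Spring out of tolerance (216).
Sum: 324 + 60 + 150 + 384 + 630 + 720 + 80 + 216 = 2564.

2564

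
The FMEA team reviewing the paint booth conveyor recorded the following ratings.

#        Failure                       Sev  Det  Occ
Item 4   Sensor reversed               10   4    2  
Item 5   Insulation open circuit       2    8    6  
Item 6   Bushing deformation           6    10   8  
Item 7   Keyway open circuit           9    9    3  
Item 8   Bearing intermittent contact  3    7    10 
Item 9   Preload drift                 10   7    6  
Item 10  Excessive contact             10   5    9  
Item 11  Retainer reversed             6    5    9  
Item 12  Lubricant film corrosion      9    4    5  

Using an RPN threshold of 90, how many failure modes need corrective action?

8

RPN = Severity × Occurrence × Detection:
  Item 4: 10 × 2 × 4 = 80
  Item 5: 2 × 6 × 8 = 96
  Item 6: 6 × 8 × 10 = 480
  Item 7: 9 × 3 × 9 = 243
  Item 8: 3 × 10 × 7 = 210
  Item 9: 10 × 6 × 7 = 420
  Item 10: 10 × 9 × 5 = 450
  Item 11: 6 × 9 × 5 = 270
  Item 12: 9 × 5 × 4 = 180
Modes with RPN ≥ 90: Item 5 (96), Item 6 (480), Item 7 (243), Item 8 (210), Item 9 (420), Item 10 (450), Item 11 (270), Item 12 (180) → 8.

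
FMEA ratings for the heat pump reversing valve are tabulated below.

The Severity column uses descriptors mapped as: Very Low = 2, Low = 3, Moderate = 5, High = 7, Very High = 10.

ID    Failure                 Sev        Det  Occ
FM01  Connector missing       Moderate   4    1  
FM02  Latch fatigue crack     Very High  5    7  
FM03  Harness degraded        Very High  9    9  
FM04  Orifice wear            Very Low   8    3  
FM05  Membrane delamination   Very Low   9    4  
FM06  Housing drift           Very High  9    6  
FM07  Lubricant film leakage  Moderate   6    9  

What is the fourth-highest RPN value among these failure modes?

270

RPN = Severity × Occurrence × Detection:
  FM01: 5 × 1 × 4 = 20
  FM02: 10 × 7 × 5 = 350
  FM03: 10 × 9 × 9 = 810
  FM04: 2 × 3 × 8 = 48
  FM05: 2 × 4 × 9 = 72
  FM06: 10 × 6 × 9 = 540
  FM07: 5 × 9 × 6 = 270
Sorted descending: 810, 540, 350, 270, 72, 48, 20.
The fourth-highest RPN is 270 (FM07).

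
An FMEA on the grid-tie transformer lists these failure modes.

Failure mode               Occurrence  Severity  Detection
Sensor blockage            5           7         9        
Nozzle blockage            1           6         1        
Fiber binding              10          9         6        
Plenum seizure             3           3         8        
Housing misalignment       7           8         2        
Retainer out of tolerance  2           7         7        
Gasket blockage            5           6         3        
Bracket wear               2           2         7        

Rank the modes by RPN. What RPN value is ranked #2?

RPN = Severity × Occurrence × Detection:
  Sensor blockage: 7 × 5 × 9 = 315
  Nozzle blockage: 6 × 1 × 1 = 6
  Fiber binding: 9 × 10 × 6 = 540
  Plenum seizure: 3 × 3 × 8 = 72
  Housing misalignment: 8 × 7 × 2 = 112
  Retainer out of tolerance: 7 × 2 × 7 = 98
  Gasket blockage: 6 × 5 × 3 = 90
  Bracket wear: 2 × 2 × 7 = 28
Sorted descending: 540, 315, 112, 98, 90, 72, 28, 6.
The second-highest RPN is 315 (Sensor blockage).

315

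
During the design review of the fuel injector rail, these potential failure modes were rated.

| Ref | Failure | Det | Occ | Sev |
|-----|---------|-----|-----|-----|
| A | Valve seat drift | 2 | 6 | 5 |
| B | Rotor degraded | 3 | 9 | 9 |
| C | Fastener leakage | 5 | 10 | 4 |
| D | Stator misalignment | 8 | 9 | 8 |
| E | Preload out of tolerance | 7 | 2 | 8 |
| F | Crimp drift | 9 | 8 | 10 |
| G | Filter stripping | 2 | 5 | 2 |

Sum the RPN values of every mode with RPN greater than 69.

RPN = Severity × Occurrence × Detection:
  A: 5 × 6 × 2 = 60
  B: 9 × 9 × 3 = 243
  C: 4 × 10 × 5 = 200
  D: 8 × 9 × 8 = 576
  E: 8 × 2 × 7 = 112
  F: 10 × 8 × 9 = 720
  G: 2 × 5 × 2 = 20
RPN > 69: B (243), C (200), D (576), E (112), F (720).
Sum: 243 + 200 + 576 + 112 + 720 = 1851.

1851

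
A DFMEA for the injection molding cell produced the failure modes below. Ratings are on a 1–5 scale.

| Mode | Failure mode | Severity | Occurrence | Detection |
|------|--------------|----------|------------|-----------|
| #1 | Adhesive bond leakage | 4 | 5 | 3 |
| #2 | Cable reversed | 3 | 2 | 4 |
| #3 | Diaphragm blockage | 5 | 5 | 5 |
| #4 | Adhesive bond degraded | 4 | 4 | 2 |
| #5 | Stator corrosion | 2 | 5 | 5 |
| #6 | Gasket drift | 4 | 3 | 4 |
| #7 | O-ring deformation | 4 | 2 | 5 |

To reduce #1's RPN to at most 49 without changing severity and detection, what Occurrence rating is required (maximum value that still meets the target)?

#1: S=4, O=5, D=3 → current RPN = 60.
Fixed product = 12. Need 12 × O ≤ 49, so O ≤ 49/12 = 4.08.
Maximum integer Occurrence rating = 4 (gives RPN 48; O=5 would give 60 > 49).

4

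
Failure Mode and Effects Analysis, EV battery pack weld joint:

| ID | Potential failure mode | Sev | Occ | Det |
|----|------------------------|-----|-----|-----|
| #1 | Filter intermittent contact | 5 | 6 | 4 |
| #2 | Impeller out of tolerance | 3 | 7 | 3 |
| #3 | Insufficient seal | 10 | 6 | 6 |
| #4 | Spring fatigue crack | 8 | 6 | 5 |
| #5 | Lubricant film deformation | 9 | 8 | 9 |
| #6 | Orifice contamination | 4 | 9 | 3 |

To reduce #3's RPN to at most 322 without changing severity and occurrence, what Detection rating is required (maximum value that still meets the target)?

5

#3: S=10, O=6, D=6 → current RPN = 360.
Fixed product = 60. Need 60 × D ≤ 322, so D ≤ 322/60 = 5.37.
Maximum integer Detection rating = 5 (gives RPN 300; D=6 would give 360 > 322).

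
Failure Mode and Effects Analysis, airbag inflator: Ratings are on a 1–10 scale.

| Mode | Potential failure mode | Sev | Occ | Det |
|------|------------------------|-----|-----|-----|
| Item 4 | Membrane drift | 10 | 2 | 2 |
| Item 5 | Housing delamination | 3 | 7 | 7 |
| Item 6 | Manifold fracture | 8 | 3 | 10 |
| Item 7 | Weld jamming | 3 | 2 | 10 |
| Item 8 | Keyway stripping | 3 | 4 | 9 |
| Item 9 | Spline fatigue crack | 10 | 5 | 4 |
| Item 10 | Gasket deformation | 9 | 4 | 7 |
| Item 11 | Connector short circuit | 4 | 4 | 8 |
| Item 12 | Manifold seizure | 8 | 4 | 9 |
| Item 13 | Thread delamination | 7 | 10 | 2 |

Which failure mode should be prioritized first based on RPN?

RPN = Severity × Occurrence × Detection:
  Item 4: 10 × 2 × 2 = 40
  Item 5: 3 × 7 × 7 = 147
  Item 6: 8 × 3 × 10 = 240
  Item 7: 3 × 2 × 10 = 60
  Item 8: 3 × 4 × 9 = 108
  Item 9: 10 × 5 × 4 = 200
  Item 10: 9 × 4 × 7 = 252
  Item 11: 4 × 4 × 8 = 128
  Item 12: 8 × 4 × 9 = 288
  Item 13: 7 × 10 × 2 = 140
Highest RPN is 288 → Item 12.

Item 12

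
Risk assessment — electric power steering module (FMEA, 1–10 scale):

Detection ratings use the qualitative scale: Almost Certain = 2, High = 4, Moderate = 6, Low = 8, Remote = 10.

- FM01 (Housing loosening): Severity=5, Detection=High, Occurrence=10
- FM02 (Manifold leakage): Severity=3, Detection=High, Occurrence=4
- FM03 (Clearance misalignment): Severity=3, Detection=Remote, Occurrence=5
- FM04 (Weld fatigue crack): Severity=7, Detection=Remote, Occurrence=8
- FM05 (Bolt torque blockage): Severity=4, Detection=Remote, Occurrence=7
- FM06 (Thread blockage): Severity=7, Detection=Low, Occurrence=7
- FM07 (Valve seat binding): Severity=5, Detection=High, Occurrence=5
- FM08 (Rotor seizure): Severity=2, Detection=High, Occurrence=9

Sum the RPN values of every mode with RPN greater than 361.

952

RPN = Severity × Occurrence × Detection:
  FM01: 5 × 10 × 4 = 200
  FM02: 3 × 4 × 4 = 48
  FM03: 3 × 5 × 10 = 150
  FM04: 7 × 8 × 10 = 560
  FM05: 4 × 7 × 10 = 280
  FM06: 7 × 7 × 8 = 392
  FM07: 5 × 5 × 4 = 100
  FM08: 2 × 9 × 4 = 72
RPN > 361: FM04 (560), FM06 (392).
Sum: 560 + 392 = 952.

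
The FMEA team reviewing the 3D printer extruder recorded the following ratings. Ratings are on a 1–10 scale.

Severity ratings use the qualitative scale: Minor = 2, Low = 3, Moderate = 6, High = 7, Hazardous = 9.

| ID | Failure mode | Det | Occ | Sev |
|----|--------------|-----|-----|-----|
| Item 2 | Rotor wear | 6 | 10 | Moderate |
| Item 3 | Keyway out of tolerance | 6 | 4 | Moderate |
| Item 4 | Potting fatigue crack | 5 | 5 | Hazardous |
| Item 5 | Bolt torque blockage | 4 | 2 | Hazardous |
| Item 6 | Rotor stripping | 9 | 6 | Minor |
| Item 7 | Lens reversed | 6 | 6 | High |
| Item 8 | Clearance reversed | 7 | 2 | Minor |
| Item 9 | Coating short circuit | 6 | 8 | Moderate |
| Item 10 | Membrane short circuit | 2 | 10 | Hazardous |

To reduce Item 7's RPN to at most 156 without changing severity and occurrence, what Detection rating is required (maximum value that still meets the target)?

3

Item 7: S=7, O=6, D=6 → current RPN = 252.
Fixed product = 42. Need 42 × D ≤ 156, so D ≤ 156/42 = 3.71.
Maximum integer Detection rating = 3 (gives RPN 126; D=4 would give 168 > 156).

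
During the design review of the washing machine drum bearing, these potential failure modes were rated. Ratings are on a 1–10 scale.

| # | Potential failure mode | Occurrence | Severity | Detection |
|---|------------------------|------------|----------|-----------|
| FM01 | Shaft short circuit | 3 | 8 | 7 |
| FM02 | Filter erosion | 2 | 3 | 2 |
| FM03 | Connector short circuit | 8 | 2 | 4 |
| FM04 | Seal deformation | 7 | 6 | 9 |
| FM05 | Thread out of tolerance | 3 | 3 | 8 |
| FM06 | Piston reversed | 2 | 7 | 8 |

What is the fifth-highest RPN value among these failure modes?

64

RPN = Severity × Occurrence × Detection:
  FM01: 8 × 3 × 7 = 168
  FM02: 3 × 2 × 2 = 12
  FM03: 2 × 8 × 4 = 64
  FM04: 6 × 7 × 9 = 378
  FM05: 3 × 3 × 8 = 72
  FM06: 7 × 2 × 8 = 112
Sorted descending: 378, 168, 112, 72, 64, 12.
The fifth-highest RPN is 64 (FM03).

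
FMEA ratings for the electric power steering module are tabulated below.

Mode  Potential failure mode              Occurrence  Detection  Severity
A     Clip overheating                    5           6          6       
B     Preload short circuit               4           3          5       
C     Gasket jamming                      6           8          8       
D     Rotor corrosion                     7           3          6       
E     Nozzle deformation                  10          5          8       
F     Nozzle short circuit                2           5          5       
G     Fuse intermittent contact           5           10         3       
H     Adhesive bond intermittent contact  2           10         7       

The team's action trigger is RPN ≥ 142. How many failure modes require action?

4

RPN = Severity × Occurrence × Detection:
  A: 6 × 5 × 6 = 180
  B: 5 × 4 × 3 = 60
  C: 8 × 6 × 8 = 384
  D: 6 × 7 × 3 = 126
  E: 8 × 10 × 5 = 400
  F: 5 × 2 × 5 = 50
  G: 3 × 5 × 10 = 150
  H: 7 × 2 × 10 = 140
Modes with RPN ≥ 142: A (180), C (384), E (400), G (150) → 4.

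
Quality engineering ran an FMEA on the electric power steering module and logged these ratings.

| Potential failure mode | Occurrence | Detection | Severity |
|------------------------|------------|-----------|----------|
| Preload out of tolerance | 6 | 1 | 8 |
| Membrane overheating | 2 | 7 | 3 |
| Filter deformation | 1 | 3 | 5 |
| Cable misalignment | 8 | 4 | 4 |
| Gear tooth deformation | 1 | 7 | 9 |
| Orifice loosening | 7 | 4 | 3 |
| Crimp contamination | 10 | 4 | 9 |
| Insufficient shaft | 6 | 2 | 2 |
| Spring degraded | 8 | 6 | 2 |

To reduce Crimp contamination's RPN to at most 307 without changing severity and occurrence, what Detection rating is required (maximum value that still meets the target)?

3

Crimp contamination: S=9, O=10, D=4 → current RPN = 360.
Fixed product = 90. Need 90 × D ≤ 307, so D ≤ 307/90 = 3.41.
Maximum integer Detection rating = 3 (gives RPN 270; D=4 would give 360 > 307).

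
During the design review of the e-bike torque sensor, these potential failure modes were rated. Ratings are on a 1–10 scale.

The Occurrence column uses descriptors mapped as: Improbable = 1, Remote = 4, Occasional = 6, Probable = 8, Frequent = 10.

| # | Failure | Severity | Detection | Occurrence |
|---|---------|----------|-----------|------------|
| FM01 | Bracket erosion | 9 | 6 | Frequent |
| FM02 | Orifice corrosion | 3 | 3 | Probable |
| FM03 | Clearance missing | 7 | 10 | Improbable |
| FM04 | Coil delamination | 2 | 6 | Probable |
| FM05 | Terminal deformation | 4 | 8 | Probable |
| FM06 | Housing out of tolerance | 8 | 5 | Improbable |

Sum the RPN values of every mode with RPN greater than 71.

964

RPN = Severity × Occurrence × Detection:
  FM01: 9 × 10 × 6 = 540
  FM02: 3 × 8 × 3 = 72
  FM03: 7 × 1 × 10 = 70
  FM04: 2 × 8 × 6 = 96
  FM05: 4 × 8 × 8 = 256
  FM06: 8 × 1 × 5 = 40
RPN > 71: FM01 (540), FM02 (72), FM04 (96), FM05 (256).
Sum: 540 + 72 + 96 + 256 = 964.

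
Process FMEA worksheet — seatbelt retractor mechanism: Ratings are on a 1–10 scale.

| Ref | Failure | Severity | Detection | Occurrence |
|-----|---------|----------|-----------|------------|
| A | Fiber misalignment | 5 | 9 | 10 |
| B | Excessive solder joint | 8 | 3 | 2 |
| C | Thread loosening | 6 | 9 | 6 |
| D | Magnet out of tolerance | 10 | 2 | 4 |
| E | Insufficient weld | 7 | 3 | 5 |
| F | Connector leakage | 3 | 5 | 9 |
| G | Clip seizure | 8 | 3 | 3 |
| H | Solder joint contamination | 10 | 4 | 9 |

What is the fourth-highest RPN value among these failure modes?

135

RPN = Severity × Occurrence × Detection:
  A: 5 × 10 × 9 = 450
  B: 8 × 2 × 3 = 48
  C: 6 × 6 × 9 = 324
  D: 10 × 4 × 2 = 80
  E: 7 × 5 × 3 = 105
  F: 3 × 9 × 5 = 135
  G: 8 × 3 × 3 = 72
  H: 10 × 9 × 4 = 360
Sorted descending: 450, 360, 324, 135, 105, 80, 72, 48.
The fourth-highest RPN is 135 (F).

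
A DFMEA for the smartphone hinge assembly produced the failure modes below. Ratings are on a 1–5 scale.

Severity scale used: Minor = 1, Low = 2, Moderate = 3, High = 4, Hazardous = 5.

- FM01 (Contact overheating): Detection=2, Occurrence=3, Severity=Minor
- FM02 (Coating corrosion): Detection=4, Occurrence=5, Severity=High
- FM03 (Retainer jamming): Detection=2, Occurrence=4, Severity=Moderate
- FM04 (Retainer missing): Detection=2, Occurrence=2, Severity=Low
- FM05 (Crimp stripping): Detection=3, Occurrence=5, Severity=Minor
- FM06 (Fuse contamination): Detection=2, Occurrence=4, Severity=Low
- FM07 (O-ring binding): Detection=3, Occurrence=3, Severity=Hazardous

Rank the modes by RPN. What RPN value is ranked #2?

RPN = Severity × Occurrence × Detection:
  FM01: 1 × 3 × 2 = 6
  FM02: 4 × 5 × 4 = 80
  FM03: 3 × 4 × 2 = 24
  FM04: 2 × 2 × 2 = 8
  FM05: 1 × 5 × 3 = 15
  FM06: 2 × 4 × 2 = 16
  FM07: 5 × 3 × 3 = 45
Sorted descending: 80, 45, 24, 16, 15, 8, 6.
The second-highest RPN is 45 (FM07).

45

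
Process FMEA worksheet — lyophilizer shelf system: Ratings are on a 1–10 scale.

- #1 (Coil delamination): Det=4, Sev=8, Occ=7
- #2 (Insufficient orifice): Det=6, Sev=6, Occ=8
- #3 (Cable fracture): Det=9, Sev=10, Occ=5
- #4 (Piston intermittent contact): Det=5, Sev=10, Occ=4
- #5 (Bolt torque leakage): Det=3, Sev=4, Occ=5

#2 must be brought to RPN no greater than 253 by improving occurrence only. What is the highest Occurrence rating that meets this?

7

#2: S=6, O=8, D=6 → current RPN = 288.
Fixed product = 36. Need 36 × O ≤ 253, so O ≤ 253/36 = 7.03.
Maximum integer Occurrence rating = 7 (gives RPN 252; O=8 would give 288 > 253).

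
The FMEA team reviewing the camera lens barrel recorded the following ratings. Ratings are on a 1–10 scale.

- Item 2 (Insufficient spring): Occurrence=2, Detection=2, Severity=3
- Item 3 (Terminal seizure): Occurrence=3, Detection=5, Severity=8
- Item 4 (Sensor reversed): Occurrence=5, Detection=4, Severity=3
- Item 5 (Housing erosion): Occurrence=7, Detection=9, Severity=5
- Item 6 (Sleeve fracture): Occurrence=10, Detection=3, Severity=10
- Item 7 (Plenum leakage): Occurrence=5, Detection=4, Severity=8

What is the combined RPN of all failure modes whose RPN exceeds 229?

RPN = Severity × Occurrence × Detection:
  Item 2: 3 × 2 × 2 = 12
  Item 3: 8 × 3 × 5 = 120
  Item 4: 3 × 5 × 4 = 60
  Item 5: 5 × 7 × 9 = 315
  Item 6: 10 × 10 × 3 = 300
  Item 7: 8 × 5 × 4 = 160
RPN > 229: Item 5 (315), Item 6 (300).
Sum: 315 + 300 = 615.

615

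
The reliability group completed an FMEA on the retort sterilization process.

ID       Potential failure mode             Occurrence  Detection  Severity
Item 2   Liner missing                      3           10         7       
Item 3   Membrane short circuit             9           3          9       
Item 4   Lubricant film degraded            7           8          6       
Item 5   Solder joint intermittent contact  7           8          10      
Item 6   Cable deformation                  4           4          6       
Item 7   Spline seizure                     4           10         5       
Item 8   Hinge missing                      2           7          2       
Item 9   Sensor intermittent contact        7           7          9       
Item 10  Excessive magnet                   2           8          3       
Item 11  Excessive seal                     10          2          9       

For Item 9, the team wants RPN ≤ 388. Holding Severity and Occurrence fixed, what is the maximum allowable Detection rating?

6

Item 9: S=9, O=7, D=7 → current RPN = 441.
Fixed product = 63. Need 63 × D ≤ 388, so D ≤ 388/63 = 6.16.
Maximum integer Detection rating = 6 (gives RPN 378; D=7 would give 441 > 388).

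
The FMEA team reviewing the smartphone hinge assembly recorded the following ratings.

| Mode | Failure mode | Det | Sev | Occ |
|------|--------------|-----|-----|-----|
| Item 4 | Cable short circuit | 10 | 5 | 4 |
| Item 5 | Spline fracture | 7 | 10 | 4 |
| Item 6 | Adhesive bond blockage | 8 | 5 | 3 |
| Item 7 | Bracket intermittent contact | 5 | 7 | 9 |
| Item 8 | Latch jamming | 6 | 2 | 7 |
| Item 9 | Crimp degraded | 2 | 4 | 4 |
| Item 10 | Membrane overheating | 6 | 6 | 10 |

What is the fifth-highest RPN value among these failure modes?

RPN = Severity × Occurrence × Detection:
  Item 4: 5 × 4 × 10 = 200
  Item 5: 10 × 4 × 7 = 280
  Item 6: 5 × 3 × 8 = 120
  Item 7: 7 × 9 × 5 = 315
  Item 8: 2 × 7 × 6 = 84
  Item 9: 4 × 4 × 2 = 32
  Item 10: 6 × 10 × 6 = 360
Sorted descending: 360, 315, 280, 200, 120, 84, 32.
The fifth-highest RPN is 120 (Item 6).

120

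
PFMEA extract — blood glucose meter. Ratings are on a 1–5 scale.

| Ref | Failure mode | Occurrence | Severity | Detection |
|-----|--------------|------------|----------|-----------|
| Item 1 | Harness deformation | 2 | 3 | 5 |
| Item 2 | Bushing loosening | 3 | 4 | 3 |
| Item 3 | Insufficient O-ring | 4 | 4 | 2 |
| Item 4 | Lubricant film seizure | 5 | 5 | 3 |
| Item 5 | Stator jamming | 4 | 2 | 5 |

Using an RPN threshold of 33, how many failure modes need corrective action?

3

RPN = Severity × Occurrence × Detection:
  Item 1: 3 × 2 × 5 = 30
  Item 2: 4 × 3 × 3 = 36
  Item 3: 4 × 4 × 2 = 32
  Item 4: 5 × 5 × 3 = 75
  Item 5: 2 × 4 × 5 = 40
Modes with RPN ≥ 33: Item 2 (36), Item 4 (75), Item 5 (40) → 3.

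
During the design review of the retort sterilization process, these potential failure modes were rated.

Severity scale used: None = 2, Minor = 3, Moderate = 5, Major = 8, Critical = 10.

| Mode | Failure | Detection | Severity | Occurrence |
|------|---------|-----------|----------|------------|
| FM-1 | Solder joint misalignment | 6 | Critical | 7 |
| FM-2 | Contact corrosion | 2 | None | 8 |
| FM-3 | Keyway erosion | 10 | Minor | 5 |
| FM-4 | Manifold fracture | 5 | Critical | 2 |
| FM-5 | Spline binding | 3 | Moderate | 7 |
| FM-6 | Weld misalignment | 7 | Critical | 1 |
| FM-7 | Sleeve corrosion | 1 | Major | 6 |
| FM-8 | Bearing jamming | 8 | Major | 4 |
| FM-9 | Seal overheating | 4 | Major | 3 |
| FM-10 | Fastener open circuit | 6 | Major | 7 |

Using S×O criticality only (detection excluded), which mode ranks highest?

Criticality = Severity × Occurrence:
  FM-1: 10 × 7 = 70
  FM-2: 2 × 8 = 16
  FM-3: 3 × 5 = 15
  FM-4: 10 × 2 = 20
  FM-5: 5 × 7 = 35
  FM-6: 10 × 1 = 10
  FM-7: 8 × 6 = 48
  FM-8: 8 × 4 = 32
  FM-9: 8 × 3 = 24
  FM-10: 8 × 7 = 56
Highest criticality is 70 → FM-1.

FM-1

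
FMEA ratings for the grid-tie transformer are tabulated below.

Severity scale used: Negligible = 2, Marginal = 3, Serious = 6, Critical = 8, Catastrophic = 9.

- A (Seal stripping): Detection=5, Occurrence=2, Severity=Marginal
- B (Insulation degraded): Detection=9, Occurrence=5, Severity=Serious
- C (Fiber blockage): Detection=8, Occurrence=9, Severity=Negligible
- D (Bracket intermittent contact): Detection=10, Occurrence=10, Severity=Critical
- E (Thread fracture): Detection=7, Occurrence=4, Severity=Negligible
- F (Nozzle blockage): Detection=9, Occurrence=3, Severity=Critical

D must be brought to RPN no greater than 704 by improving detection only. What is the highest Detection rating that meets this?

D: S=8, O=10, D=10 → current RPN = 800.
Fixed product = 80. Need 80 × D ≤ 704, so D ≤ 704/80 = 8.80.
Maximum integer Detection rating = 8 (gives RPN 640; D=9 would give 720 > 704).

8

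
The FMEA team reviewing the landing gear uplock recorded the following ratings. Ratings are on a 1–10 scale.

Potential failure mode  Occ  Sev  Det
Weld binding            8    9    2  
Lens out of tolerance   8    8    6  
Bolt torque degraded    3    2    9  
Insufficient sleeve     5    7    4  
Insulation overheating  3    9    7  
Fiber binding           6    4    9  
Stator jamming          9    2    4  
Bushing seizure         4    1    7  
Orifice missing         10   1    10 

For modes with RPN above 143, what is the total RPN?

933

RPN = Severity × Occurrence × Detection:
  Weld binding: 9 × 8 × 2 = 144
  Lens out of tolerance: 8 × 8 × 6 = 384
  Bolt torque degraded: 2 × 3 × 9 = 54
  Insufficient sleeve: 7 × 5 × 4 = 140
  Insulation overheating: 9 × 3 × 7 = 189
  Fiber binding: 4 × 6 × 9 = 216
  Stator jamming: 2 × 9 × 4 = 72
  Bushing seizure: 1 × 4 × 7 = 28
  Orifice missing: 1 × 10 × 10 = 100
RPN > 143: Weld binding (144), Lens out of tolerance (384), Insulation overheating (189), Fiber binding (216).
Sum: 144 + 384 + 189 + 216 = 933.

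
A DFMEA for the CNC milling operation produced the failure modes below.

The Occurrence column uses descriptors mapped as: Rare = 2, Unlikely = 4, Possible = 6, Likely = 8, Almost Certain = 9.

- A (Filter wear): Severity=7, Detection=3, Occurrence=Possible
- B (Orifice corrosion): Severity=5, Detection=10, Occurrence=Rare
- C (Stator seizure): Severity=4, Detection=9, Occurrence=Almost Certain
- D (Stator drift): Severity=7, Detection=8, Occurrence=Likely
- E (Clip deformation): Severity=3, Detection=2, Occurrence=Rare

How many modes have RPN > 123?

RPN = Severity × Occurrence × Detection:
  A: 7 × 6 × 3 = 126
  B: 5 × 2 × 10 = 100
  C: 4 × 9 × 9 = 324
  D: 7 × 8 × 8 = 448
  E: 3 × 2 × 2 = 12
Modes with RPN > 123: A (126), C (324), D (448) → 3.

3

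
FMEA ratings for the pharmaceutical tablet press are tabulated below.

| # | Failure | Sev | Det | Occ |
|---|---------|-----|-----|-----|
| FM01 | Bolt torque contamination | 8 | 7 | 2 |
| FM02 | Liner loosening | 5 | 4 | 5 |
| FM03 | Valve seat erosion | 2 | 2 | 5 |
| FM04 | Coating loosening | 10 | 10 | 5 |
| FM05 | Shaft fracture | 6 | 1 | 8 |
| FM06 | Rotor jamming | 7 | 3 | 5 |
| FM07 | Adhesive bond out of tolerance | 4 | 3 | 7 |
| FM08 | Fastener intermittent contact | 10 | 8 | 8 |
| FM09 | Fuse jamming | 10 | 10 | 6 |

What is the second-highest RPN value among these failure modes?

RPN = Severity × Occurrence × Detection:
  FM01: 8 × 2 × 7 = 112
  FM02: 5 × 5 × 4 = 100
  FM03: 2 × 5 × 2 = 20
  FM04: 10 × 5 × 10 = 500
  FM05: 6 × 8 × 1 = 48
  FM06: 7 × 5 × 3 = 105
  FM07: 4 × 7 × 3 = 84
  FM08: 10 × 8 × 8 = 640
  FM09: 10 × 6 × 10 = 600
Sorted descending: 640, 600, 500, 112, 105, 100, 84, 48, 20.
The second-highest RPN is 600 (FM09).

600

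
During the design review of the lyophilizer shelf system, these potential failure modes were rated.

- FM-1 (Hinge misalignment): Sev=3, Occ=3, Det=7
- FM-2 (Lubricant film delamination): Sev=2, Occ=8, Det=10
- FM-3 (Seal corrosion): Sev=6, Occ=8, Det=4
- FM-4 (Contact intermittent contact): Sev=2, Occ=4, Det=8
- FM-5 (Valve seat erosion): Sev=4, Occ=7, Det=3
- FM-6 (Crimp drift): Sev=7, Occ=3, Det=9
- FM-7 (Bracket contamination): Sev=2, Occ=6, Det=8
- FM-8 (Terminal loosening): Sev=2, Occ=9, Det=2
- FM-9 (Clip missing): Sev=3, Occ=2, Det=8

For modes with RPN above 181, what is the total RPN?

RPN = Severity × Occurrence × Detection:
  FM-1: 3 × 3 × 7 = 63
  FM-2: 2 × 8 × 10 = 160
  FM-3: 6 × 8 × 4 = 192
  FM-4: 2 × 4 × 8 = 64
  FM-5: 4 × 7 × 3 = 84
  FM-6: 7 × 3 × 9 = 189
  FM-7: 2 × 6 × 8 = 96
  FM-8: 2 × 9 × 2 = 36
  FM-9: 3 × 2 × 8 = 48
RPN > 181: FM-3 (192), FM-6 (189).
Sum: 192 + 189 = 381.

381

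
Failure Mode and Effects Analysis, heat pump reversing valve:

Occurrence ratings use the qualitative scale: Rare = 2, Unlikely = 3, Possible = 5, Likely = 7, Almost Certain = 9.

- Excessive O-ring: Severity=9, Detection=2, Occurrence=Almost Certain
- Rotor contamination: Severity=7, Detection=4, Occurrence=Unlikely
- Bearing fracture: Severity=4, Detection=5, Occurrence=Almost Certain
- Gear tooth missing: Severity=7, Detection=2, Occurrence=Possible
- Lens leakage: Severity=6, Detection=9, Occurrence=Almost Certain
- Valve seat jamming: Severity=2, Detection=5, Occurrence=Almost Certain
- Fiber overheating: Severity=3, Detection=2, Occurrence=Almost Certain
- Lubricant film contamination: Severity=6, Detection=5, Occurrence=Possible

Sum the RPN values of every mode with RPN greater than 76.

1152

RPN = Severity × Occurrence × Detection:
  Excessive O-ring: 9 × 9 × 2 = 162
  Rotor contamination: 7 × 3 × 4 = 84
  Bearing fracture: 4 × 9 × 5 = 180
  Gear tooth missing: 7 × 5 × 2 = 70
  Lens leakage: 6 × 9 × 9 = 486
  Valve seat jamming: 2 × 9 × 5 = 90
  Fiber overheating: 3 × 9 × 2 = 54
  Lubricant film contamination: 6 × 5 × 5 = 150
RPN > 76: Excessive O-ring (162), Rotor contamination (84), Bearing fracture (180), Lens leakage (486), Valve seat jamming (90), Lubricant film contamination (150).
Sum: 162 + 84 + 180 + 486 + 90 + 150 = 1152.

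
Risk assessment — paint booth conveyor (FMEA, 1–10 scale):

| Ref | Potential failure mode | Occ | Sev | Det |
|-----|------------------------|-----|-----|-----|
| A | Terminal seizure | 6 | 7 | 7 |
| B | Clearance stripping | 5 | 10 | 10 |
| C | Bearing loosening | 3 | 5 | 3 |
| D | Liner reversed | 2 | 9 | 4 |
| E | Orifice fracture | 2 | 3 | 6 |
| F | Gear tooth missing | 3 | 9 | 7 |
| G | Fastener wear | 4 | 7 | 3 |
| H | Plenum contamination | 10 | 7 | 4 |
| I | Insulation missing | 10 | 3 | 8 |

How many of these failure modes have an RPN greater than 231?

4

RPN = Severity × Occurrence × Detection:
  A: 7 × 6 × 7 = 294
  B: 10 × 5 × 10 = 500
  C: 5 × 3 × 3 = 45
  D: 9 × 2 × 4 = 72
  E: 3 × 2 × 6 = 36
  F: 9 × 3 × 7 = 189
  G: 7 × 4 × 3 = 84
  H: 7 × 10 × 4 = 280
  I: 3 × 10 × 8 = 240
Modes with RPN > 231: A (294), B (500), H (280), I (240) → 4.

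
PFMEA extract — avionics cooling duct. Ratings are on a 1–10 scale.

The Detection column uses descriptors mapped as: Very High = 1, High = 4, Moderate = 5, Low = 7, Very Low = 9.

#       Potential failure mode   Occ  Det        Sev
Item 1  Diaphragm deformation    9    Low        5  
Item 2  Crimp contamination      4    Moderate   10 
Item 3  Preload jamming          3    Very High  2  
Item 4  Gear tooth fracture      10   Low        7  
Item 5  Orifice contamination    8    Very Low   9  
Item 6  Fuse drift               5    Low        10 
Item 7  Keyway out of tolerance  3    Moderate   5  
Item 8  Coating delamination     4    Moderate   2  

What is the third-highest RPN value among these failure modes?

350

RPN = Severity × Occurrence × Detection:
  Item 1: 5 × 9 × 7 = 315
  Item 2: 10 × 4 × 5 = 200
  Item 3: 2 × 3 × 1 = 6
  Item 4: 7 × 10 × 7 = 490
  Item 5: 9 × 8 × 9 = 648
  Item 6: 10 × 5 × 7 = 350
  Item 7: 5 × 3 × 5 = 75
  Item 8: 2 × 4 × 5 = 40
Sorted descending: 648, 490, 350, 315, 200, 75, 40, 6.
The third-highest RPN is 350 (Item 6).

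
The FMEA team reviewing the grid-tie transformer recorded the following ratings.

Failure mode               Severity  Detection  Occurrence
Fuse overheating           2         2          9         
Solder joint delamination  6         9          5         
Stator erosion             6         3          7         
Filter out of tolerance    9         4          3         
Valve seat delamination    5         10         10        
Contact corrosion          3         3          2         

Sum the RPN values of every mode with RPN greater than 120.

896

RPN = Severity × Occurrence × Detection:
  Fuse overheating: 2 × 9 × 2 = 36
  Solder joint delamination: 6 × 5 × 9 = 270
  Stator erosion: 6 × 7 × 3 = 126
  Filter out of tolerance: 9 × 3 × 4 = 108
  Valve seat delamination: 5 × 10 × 10 = 500
  Contact corrosion: 3 × 2 × 3 = 18
RPN > 120: Solder joint delamination (270), Stator erosion (126), Valve seat delamination (500).
Sum: 270 + 126 + 500 = 896.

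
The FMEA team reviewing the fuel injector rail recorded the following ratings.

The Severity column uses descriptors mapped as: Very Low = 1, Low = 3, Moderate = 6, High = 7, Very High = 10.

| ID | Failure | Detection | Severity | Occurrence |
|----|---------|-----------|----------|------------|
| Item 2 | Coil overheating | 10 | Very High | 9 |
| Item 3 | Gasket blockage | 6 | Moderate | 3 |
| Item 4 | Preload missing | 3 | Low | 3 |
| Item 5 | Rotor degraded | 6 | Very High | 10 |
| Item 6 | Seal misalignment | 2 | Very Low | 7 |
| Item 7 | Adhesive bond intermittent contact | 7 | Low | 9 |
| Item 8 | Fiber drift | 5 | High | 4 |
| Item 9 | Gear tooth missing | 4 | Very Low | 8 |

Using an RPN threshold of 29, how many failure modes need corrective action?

RPN = Severity × Occurrence × Detection:
  Item 2: 10 × 9 × 10 = 900
  Item 3: 6 × 3 × 6 = 108
  Item 4: 3 × 3 × 3 = 27
  Item 5: 10 × 10 × 6 = 600
  Item 6: 1 × 7 × 2 = 14
  Item 7: 3 × 9 × 7 = 189
  Item 8: 7 × 4 × 5 = 140
  Item 9: 1 × 8 × 4 = 32
Modes with RPN ≥ 29: Item 2 (900), Item 3 (108), Item 5 (600), Item 7 (189), Item 8 (140), Item 9 (32) → 6.

6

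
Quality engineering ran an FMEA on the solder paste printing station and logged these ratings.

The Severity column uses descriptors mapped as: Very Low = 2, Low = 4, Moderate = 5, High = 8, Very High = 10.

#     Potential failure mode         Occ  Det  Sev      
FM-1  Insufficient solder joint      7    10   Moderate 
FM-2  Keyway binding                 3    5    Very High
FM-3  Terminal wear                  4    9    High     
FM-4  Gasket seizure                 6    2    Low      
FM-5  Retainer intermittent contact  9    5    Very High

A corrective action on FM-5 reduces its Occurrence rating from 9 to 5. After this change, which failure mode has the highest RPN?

FM-1

RPN = Severity × Occurrence × Detection:
  FM-1: 5 × 7 × 10 = 350
  FM-2: 10 × 3 × 5 = 150
  FM-3: 8 × 4 × 9 = 288
  FM-4: 4 × 6 × 2 = 48
  FM-5: 10 × 9 × 5 = 450
After action: FM-5 → 10 × 5 × 5 = 250.
Revised RPNs: FM-1=350, FM-3=288, FM-5=250, FM-2=150, FM-4=48.
Highest is now FM-1 (350).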